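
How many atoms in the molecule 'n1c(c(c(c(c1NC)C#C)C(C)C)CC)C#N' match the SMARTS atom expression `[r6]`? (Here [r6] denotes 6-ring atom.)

6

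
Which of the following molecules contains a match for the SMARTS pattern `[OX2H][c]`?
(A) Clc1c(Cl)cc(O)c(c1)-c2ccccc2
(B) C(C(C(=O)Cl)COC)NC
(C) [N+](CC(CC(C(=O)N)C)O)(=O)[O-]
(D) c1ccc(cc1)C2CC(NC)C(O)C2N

[OX2H][c] describes a hydroxyl oxygen attached to an aromatic carbon (a phenol).
(A) contains a hydroxyl group (-OH), which satisfies every atom and bond constraint.
(B) has a methoxy ether (-OCH3) but the oxygen has H0, not H1.
(C) has a hydroxyl group (-OH) but the -OH is on an aliphatic carbon, not an aromatic c.
(D) has a hydroxyl group (-OH) but the -OH is on an aliphatic carbon, not an aromatic c.
So the answer is (A).

A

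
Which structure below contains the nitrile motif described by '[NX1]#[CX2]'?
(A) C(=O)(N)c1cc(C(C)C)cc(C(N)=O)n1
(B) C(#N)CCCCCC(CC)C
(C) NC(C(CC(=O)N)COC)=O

[NX1]#[CX2] describes a nitrogen triple-bonded to a two-connected carbon (a nitrile).
(A) has a primary amide (-C(=O)NH2) but the nitrogen is NX3, not NX1.
(B) contains a nitrile (-C#N), which satisfies every atom and bond constraint.
(C) has a primary amide (-C(=O)NH2) but the nitrogen is NX3, not NX1.
So the answer is (B).

B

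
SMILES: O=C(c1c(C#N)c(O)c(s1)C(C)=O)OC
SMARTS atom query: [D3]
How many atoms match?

6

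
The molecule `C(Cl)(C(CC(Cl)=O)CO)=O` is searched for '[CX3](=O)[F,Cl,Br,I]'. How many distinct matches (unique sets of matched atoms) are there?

2

[CX3](=O)[F,Cl,Br,I] is the SMARTS for an acyl halide: a carbonyl carbon bonded to a halogen.
The molecule carries 2 separate instances of an acyl chloride (-C(=O)Cl) meeting every constraint; each maps to a distinct set of atoms, giving 2 matches.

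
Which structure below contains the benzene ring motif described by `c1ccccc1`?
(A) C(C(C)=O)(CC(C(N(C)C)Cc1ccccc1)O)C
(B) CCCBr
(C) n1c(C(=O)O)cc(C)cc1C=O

c1ccccc1 describes six aromatic carbons in a ring (a benzene ring).
(A) contains a phenyl ring, which satisfies every atom and bond constraint.
(B) has a methyl group (-CH3) but no six-membered all-carbon aromatic ring is present.
(C) has a methyl group (-CH3) but no six-membered all-carbon aromatic ring is present.
So the answer is (A).

A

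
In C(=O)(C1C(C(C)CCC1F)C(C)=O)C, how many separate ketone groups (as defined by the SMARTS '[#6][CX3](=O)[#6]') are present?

[#6][CX3](=O)[#6] is the SMARTS for a ketone: a carbonyl carbon (no H) flanked by two carbons.
The molecule carries 2 separate instances of an acetyl/ketone group (-C(=O)CH3) meeting every constraint; each maps to a distinct set of atoms, giving 2 matches.

2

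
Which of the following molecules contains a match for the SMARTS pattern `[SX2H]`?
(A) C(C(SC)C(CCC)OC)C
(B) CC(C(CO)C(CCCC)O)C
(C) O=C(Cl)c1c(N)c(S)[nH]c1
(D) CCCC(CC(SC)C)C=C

[SX2H] describes an aliphatic sulfur with two connections, one being H (a thiol).
(A) has a methylthio ether (-SCH3) but the sulfur has H0 (bonded to two carbons), not H1.
(B) has a hydroxyl group (-OH) but it is an -OH, not an -SH.
(C) contains a thiol (-SH), which satisfies every atom and bond constraint.
(D) has a methylthio ether (-SCH3) but the sulfur has H0 (bonded to two carbons), not H1.
So the answer is (C).

C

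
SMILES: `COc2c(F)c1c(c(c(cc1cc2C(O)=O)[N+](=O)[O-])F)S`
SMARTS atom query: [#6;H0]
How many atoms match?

9

The query [#6;H0] means: any carbon with no attached hydrogen.
Check the 21 heavy atoms by environment: 8× c (aromatic, H0) → match; 2× c (aromatic, H1) → no; 3× O (H0) → no; 1× C (H3) → no; 1× C (H0) → match; 1× O (H1) → no; 2× F (H0) → no; 1× N (charge +1, H0) → no; 1× O (charge -1, H0) → no; 1× S (H1) → no.
Summing the matching environments: 8 + 1 = 9 matching atoms.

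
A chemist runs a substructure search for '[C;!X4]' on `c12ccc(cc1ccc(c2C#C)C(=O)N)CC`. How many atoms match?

The query [C;!X4] means: aliphatic carbon that does not have four total connections.
Check the 17 heavy atoms by environment: 10× c (aromatic, X3) → no; 2× C (X2) → match; 1× C (X3) → match; 1× O (X1) → no; 1× N (X3) → no; 2× C (X4) → no.
Summing the matching environments: 2 + 1 = 3 matching atoms.

3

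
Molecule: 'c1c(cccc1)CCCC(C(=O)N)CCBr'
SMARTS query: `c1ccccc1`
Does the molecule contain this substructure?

The pattern c1ccccc1 describes six aromatic carbons in a ring — a benzene ring.
The molecule carries a phenyl ring, whose atoms satisfy every constraint of the query, so the pattern matches.

Yes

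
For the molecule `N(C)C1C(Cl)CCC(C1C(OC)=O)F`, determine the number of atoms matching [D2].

Check the 14 heavy atoms by environment: 5× C (D3) → no; 2× C (D2) → match; 1× N (D2) → match; 2× C (D1) → no; 1× O (D1) → no; 1× O (D2) → match; 1× F (D1) → no; 1× Cl (D1) → no.
Summing the matching environments: 2 + 1 + 1 = 4 matching atoms.

4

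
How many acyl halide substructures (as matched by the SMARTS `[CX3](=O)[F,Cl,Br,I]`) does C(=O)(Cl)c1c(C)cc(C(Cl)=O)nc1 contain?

[CX3](=O)[F,Cl,Br,I] is the SMARTS for an acyl halide: a carbonyl carbon bonded to a halogen.
The molecule carries 2 separate instances of an acyl chloride (-C(=O)Cl) meeting every constraint; each maps to a distinct set of atoms, giving 2 matches.

2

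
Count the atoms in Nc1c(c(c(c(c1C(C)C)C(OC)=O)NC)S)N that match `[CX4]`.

The query [CX4] means: C with X4: aliphatic carbon with exactly 4 total connections (bonds + H).
Check the 18 heavy atoms by environment: 6× c (aromatic, X3) → no; 3× N (X3) → no; 5× C (X4) → match; 1× S (X2) → no; 1× C (X3) → no; 1× O (X1) → no; 1× O (X2) → no.
That gives 5 matching atoms.

5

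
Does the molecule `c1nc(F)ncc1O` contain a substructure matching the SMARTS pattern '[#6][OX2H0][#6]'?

The pattern [#6][OX2H0][#6] describes an aliphatic oxygen bridging two carbons with no H on the oxygen — an ether.
The closest candidate here is a hydroxyl group (-OH), but the oxygen has H1, not H0 bridging two carbons. No other fragment satisfies the full query, so there is no match.

No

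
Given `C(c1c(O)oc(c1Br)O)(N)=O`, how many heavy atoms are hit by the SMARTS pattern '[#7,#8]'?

5

The query [#7,#8] means: nitrogen or oxygen (comma = OR).
Check the 11 heavy atoms by environment: 1× o (aromatic) → match; 4× c (aromatic) → no; 1× C → no; 3× O → match; 1× N → match; 1× Br → no.
Summing the matching environments: 1 + 3 + 1 = 5 matching atoms.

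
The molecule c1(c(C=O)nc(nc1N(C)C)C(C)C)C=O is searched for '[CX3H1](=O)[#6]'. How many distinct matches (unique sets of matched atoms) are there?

2

[CX3H1](=O)[#6] is the SMARTS for an aldehyde: an sp2 carbon with one H, double-bonded to O and single-bonded to carbon.
The molecule carries 2 separate instances of an aldehyde (-CHO) meeting every constraint; each maps to a distinct set of atoms, giving 2 matches.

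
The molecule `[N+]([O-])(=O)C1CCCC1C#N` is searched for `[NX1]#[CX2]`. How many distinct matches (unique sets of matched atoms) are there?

[NX1]#[CX2] is the SMARTS for a nitrile: a nitrogen triple-bonded to a two-connected carbon.
Exactly one fragment in the molecule meets all constraints, giving 1 match.

1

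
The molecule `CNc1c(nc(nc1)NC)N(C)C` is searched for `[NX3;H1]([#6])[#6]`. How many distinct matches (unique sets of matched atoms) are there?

2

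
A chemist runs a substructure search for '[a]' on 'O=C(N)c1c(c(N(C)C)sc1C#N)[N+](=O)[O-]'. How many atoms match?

The query [a] means: a matches any aromatic atom.
Check the 16 heavy atoms by environment: 1× s (aromatic) → match; 4× c (aromatic) → match; 1× N (charge +1) → no; 1× O (charge -1) → no; 2× O → no; 3× N → no; 4× C → no.
Summing the matching environments: 1 + 4 = 5 matching atoms.

5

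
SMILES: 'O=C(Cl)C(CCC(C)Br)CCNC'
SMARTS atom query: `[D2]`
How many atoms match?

The query [D2] means: atom with exactly two heavy-atom neighbours.
Check the 13 heavy atoms by environment: 2× C (D1) → no; 3× C (D3) → no; 4× C (D2) → match; 1× O (D1) → no; 1× Cl (D1) → no; 1× Br (D1) → no; 1× N (D2) → match.
Summing the matching environments: 4 + 1 = 5 matching atoms.

5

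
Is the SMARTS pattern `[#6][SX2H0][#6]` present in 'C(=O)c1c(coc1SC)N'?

Yes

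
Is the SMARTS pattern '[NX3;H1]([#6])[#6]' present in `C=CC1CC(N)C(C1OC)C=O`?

No

The pattern [NX3;H1]([#6])[#6] describes a trivalent nitrogen with one H, bonded to two carbons — a secondary amine.
The closest candidate here is a primary amino group (-NH2), but the nitrogen has H2 and only one carbon neighbour. No other fragment satisfies the full query, so there is no match.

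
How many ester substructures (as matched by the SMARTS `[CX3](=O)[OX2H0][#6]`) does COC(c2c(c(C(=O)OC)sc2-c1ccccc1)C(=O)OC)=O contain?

3

[CX3](=O)[OX2H0][#6] is the SMARTS for an ester: a carbonyl carbon bonded to an oxygen that is itself bonded to carbon (no H on that O).
The molecule carries 3 separate instances of a methyl-ester group (-C(=O)OCH3) meeting every constraint; each maps to a distinct set of atoms, giving 3 matches.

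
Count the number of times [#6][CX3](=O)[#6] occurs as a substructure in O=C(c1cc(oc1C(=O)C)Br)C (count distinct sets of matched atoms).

2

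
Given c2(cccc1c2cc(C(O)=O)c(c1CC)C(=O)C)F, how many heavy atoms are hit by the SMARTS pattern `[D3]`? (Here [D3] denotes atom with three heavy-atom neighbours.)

Check the 19 heavy atoms by environment: 6× c (aromatic, D3) → match; 4× c (aromatic, D2) → no; 2× C (D3) → match; 3× O (D1) → no; 2× C (D1) → no; 1× C (D2) → no; 1× F (D1) → no.
Summing the matching environments: 6 + 2 = 8 matching atoms.

8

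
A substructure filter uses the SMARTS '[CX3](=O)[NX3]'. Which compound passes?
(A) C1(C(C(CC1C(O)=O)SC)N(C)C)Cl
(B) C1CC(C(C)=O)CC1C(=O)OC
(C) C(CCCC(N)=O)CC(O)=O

C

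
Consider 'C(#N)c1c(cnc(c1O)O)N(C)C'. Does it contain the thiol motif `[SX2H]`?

No

The pattern [SX2H] describes an aliphatic sulfur with two connections, one being H — a thiol.
The closest candidate here is a hydroxyl group (-OH), but it is an -OH, not an -SH. No other fragment satisfies the full query, so there is no match.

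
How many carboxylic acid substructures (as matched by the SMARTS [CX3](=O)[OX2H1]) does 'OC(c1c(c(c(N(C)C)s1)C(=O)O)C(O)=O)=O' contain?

3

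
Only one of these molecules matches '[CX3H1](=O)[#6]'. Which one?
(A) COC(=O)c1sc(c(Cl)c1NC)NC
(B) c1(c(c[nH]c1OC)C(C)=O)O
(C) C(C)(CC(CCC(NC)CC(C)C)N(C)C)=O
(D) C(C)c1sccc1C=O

[CX3H1](=O)[#6] describes an sp2 carbon with one H, double-bonded to O and single-bonded to carbon (an aldehyde).
(A) has a methyl-ester group (-C(=O)OCH3) but the carbonyl carbon has H0, not H1.
(B) has an acetyl/ketone group (-C(=O)CH3) but the carbonyl carbon has H0 (two carbon neighbours), not H1.
(C) has an acetyl/ketone group (-C(=O)CH3) but the carbonyl carbon has H0 (two carbon neighbours), not H1.
(D) contains an aldehyde (-CHO), which satisfies every atom and bond constraint.
So the answer is (D).

D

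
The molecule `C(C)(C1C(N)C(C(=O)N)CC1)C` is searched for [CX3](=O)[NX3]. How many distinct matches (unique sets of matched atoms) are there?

1

[CX3](=O)[NX3] is the SMARTS for an amide: a carbonyl carbon bonded to a trivalent nitrogen.
Exactly one fragment in the molecule meets all constraints, giving 1 match.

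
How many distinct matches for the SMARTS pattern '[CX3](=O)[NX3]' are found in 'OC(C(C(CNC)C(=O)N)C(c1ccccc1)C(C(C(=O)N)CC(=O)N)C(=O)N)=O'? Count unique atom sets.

4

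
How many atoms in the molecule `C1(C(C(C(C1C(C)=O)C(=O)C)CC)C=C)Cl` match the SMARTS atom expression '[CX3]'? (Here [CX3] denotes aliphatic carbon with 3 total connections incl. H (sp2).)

4

Check the 16 heavy atoms by environment: 9× C (X4) → no; 4× C (X3) → match; 2× O (X1) → no; 1× Cl (X1) → no.
That gives 4 matching atoms.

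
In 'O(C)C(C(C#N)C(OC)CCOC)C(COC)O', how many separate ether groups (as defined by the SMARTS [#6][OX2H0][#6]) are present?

4

[#6][OX2H0][#6] is the SMARTS for an ether: an aliphatic oxygen bridging two carbons with no H on the oxygen.
The molecule carries 4 separate instances of a methoxy ether (-OCH3) meeting every constraint; each maps to a distinct set of atoms, giving 4 matches.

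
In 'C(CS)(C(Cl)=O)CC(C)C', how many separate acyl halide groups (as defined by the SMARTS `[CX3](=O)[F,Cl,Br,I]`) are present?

1

[CX3](=O)[F,Cl,Br,I] is the SMARTS for an acyl halide: a carbonyl carbon bonded to a halogen.
Exactly one fragment in the molecule meets all constraints, giving 1 match.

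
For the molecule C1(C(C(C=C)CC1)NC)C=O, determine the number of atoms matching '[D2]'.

5

The query [D2] means: atom with exactly two heavy-atom neighbours.
Check the 11 heavy atoms by environment: 3× C (D3) → no; 4× C (D2) → match; 1× N (D2) → match; 2× C (D1) → no; 1× O (D1) → no.
Summing the matching environments: 4 + 1 = 5 matching atoms.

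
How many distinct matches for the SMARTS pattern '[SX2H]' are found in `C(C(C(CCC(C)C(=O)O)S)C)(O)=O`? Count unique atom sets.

1

[SX2H] is the SMARTS for a thiol: an aliphatic sulfur with two connections, one being H.
Exactly one fragment in the molecule meets all constraints, giving 1 match.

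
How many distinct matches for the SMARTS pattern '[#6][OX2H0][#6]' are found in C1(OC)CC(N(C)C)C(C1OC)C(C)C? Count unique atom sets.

[#6][OX2H0][#6] is the SMARTS for an ether: an aliphatic oxygen bridging two carbons with no H on the oxygen.
The molecule carries 2 separate instances of a methoxy ether (-OCH3) meeting every constraint; each maps to a distinct set of atoms, giving 2 matches.

2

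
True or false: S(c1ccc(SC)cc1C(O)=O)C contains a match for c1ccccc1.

The pattern c1ccccc1 describes six aromatic carbons in a ring — a benzene ring.
The required atom environment is present in the molecule, so the pattern matches.

True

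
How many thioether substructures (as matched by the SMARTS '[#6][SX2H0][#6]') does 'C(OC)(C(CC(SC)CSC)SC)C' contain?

3

[#6][SX2H0][#6] is the SMARTS for a thioether: an aliphatic sulfur bridging two carbons with no H on the sulfur.
The molecule carries 3 separate instances of a methylthio ether (-SCH3) meeting every constraint; each maps to a distinct set of atoms, giving 3 matches.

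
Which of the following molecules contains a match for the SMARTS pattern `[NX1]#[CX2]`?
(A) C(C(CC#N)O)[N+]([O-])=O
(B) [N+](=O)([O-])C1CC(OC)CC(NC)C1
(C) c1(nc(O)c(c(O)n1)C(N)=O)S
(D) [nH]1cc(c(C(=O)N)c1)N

A

[NX1]#[CX2] describes a nitrogen triple-bonded to a two-connected carbon (a nitrile).
(A) contains a nitrile (-C#N), which satisfies every atom and bond constraint.
(B) has a nitro group (-[N+](=O)[O-]) but there is no C#N triple bond.
(C) has a primary amide (-C(=O)NH2) but the nitrogen is NX3, not NX1.
(D) has a primary amide (-C(=O)NH2) but the nitrogen is NX3, not NX1.
So the answer is (A).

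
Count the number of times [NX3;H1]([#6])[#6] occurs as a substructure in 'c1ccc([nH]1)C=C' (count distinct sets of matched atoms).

0

[NX3;H1]([#6])[#6] is the SMARTS for a secondary amine: a trivalent nitrogen with one H, bonded to two carbons.
No fragment in the molecule satisfies every constraint, giving 0 matches.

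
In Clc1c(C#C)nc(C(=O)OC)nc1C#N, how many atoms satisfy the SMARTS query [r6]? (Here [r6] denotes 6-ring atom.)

6

Check the 15 heavy atoms by environment: 2× n (aromatic, in 6-ring) → match; 4× c (aromatic, in 6-ring) → match; 1× Cl (acyclic) → no; 5× C (acyclic) → no; 1× N (acyclic) → no; 2× O (acyclic) → no.
Summing the matching environments: 2 + 4 = 6 matching atoms.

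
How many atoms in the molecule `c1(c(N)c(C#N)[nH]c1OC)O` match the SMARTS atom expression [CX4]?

1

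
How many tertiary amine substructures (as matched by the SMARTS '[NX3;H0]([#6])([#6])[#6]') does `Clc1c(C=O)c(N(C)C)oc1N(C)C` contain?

2

[NX3;H0]([#6])([#6])[#6] is the SMARTS for a tertiary amine: a trivalent nitrogen with no H, bonded to three carbons.
The molecule carries 2 separate instances of a dimethylamino group (-N(CH3)2) meeting every constraint; each maps to a distinct set of atoms, giving 2 matches.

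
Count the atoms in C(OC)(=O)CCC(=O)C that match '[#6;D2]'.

2

The query [#6;D2] means: any carbon bonded to exactly two heavy atoms.
Check the 9 heavy atoms by environment: 2× C (D2) → match; 2× C (D3) → no; 2× O (D1) → no; 2× C (D1) → no; 1× O (D2) → no.
That gives 2 matching atoms.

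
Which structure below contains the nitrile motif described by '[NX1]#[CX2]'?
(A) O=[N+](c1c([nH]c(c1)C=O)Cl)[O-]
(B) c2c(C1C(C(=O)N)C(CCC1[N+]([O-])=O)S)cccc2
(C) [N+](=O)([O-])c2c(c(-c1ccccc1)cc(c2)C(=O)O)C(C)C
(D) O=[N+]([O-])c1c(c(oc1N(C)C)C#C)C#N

D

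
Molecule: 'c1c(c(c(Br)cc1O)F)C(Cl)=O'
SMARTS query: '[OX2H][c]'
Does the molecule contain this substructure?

Yes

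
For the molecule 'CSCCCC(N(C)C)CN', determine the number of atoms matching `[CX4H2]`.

4

Check the 11 heavy atoms by environment: 4× C (H2, X4) → match; 1× C (H1, X4) → no; 1× N (H2, X3) → no; 1× N (H0, X3) → no; 3× C (H3, X4) → no; 1× S (H0, X2) → no.
That gives 4 matching atoms.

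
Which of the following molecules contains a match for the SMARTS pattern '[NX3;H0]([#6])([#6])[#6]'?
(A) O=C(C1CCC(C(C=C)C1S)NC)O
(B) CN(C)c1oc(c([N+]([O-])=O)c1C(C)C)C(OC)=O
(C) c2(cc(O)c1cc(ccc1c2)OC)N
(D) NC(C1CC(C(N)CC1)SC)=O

B

[NX3;H0]([#6])([#6])[#6] describes a trivalent nitrogen with no H, bonded to three carbons (a tertiary amine).
(A) has an N-methylamino group (-NHCH3) but the nitrogen still has one H (H1), not H0.
(B) contains a dimethylamino group (-N(CH3)2), which satisfies every atom and bond constraint.
(C) has a primary amino group (-NH2) but the nitrogen has H2, not H0 with three carbons.
(D) has a primary amino group (-NH2) but the nitrogen has H2, not H0 with three carbons.
So the answer is (B).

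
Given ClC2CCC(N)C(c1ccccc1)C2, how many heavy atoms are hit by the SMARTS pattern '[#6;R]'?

12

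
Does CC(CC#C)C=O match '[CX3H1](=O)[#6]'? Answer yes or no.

Yes

The pattern [CX3H1](=O)[#6] describes an sp2 carbon with one H, double-bonded to O and single-bonded to carbon — an aldehyde.
The molecule carries an aldehyde (-CHO), whose atoms satisfy every constraint of the query, so the pattern matches.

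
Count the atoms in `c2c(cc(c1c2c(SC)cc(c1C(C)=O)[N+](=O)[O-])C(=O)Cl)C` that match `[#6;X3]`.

12

The query [#6;X3] means: any carbon (aromatic or not) with three total connections.
Check the 22 heavy atoms by environment: 10× c (aromatic, X3) → match; 1× N (charge +1, X3) → no; 1× O (charge -1, X1) → no; 3× O (X1) → no; 2× C (X3) → match; 3× C (X4) → no; 1× Cl (X1) → no; 1× S (X2) → no.
Summing the matching environments: 10 + 2 = 12 matching atoms.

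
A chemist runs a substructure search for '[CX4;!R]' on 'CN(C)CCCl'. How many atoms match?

The query [CX4;!R] means: aliphatic carbon with four total connections, not in a ring.
Check the 6 heavy atoms by environment: 4× C (X4, acyclic) → match; 1× N (X3, acyclic) → no; 1× Cl (X1, acyclic) → no.
That gives 4 matching atoms.

4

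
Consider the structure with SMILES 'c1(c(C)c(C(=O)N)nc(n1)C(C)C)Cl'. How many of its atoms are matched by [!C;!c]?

The query [!C;!c] means: neither aliphatic nor aromatic carbon — same as [!#6].
Check the 14 heavy atoms by environment: 2× n (aromatic) → match; 4× c (aromatic) → no; 5× C → no; 1× O → match; 1× N → match; 1× Cl → match.
Summing the matching environments: 2 + 1 + 1 + 1 = 5 matching atoms.

5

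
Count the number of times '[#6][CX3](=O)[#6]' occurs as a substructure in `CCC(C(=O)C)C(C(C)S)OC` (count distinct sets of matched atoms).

[#6][CX3](=O)[#6] is the SMARTS for a ketone: a carbonyl carbon (no H) flanked by two carbons.
Exactly one fragment in the molecule meets all constraints, giving 1 match.

1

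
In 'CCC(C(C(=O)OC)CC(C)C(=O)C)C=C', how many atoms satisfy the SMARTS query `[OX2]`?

1

Check the 16 heavy atoms by environment: 9× C (X4) → no; 4× C (X3) → no; 2× O (X1) → no; 1× O (X2) → match.
That gives 1 matching atom.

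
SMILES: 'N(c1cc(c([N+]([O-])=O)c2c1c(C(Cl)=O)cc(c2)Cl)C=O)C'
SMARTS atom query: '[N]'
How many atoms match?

2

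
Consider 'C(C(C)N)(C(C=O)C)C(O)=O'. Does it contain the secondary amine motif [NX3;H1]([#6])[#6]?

No

The pattern [NX3;H1]([#6])[#6] describes a trivalent nitrogen with one H, bonded to two carbons — a secondary amine.
The closest candidate here is a primary amino group (-NH2), but the nitrogen has H2 and only one carbon neighbour. No other fragment satisfies the full query, so there is no match.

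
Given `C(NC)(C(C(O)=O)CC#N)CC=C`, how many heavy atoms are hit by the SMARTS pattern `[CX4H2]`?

2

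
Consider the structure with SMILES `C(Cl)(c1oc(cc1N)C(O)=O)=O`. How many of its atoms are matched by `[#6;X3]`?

6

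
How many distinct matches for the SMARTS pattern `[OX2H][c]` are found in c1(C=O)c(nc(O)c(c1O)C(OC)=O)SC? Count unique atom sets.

2

[OX2H][c] is the SMARTS for a phenol: a hydroxyl oxygen attached to an aromatic carbon.
The molecule carries 2 separate instances of a hydroxyl group (-OH) meeting every constraint; each maps to a distinct set of atoms, giving 2 matches.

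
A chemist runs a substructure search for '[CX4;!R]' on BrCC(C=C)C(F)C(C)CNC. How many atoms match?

7

The query [CX4;!R] means: aliphatic carbon with four total connections, not in a ring.
Check the 12 heavy atoms by environment: 7× C (X4, acyclic) → match; 1× F (X1, acyclic) → no; 2× C (X3, acyclic) → no; 1× Br (X1, acyclic) → no; 1× N (X3, acyclic) → no.
That gives 7 matching atoms.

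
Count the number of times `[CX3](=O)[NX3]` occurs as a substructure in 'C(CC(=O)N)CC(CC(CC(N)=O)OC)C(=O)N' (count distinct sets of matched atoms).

3

[CX3](=O)[NX3] is the SMARTS for an amide: a carbonyl carbon bonded to a trivalent nitrogen.
The molecule carries 3 separate instances of a primary amide (-C(=O)NH2) meeting every constraint; each maps to a distinct set of atoms, giving 3 matches.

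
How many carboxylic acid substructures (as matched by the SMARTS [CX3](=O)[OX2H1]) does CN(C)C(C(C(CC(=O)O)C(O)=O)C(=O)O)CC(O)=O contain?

4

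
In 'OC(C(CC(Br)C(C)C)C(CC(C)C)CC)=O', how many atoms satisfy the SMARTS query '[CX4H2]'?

3

The query [CX4H2] means: sp3 carbon (X4) with exactly two hydrogens.
Check the 17 heavy atoms by environment: 3× C (H2, X4) → match; 5× C (H1, X4) → no; 5× C (H3, X4) → no; 1× C (H0, X3) → no; 1× O (H0, X1) → no; 1× O (H1, X2) → no; 1× Br (H0, X1) → no.
That gives 3 matching atoms.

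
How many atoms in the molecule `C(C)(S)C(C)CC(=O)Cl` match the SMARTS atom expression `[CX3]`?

1

The query [CX3] means: C with X3: aliphatic carbon with exactly 3 total connections.
Check the 9 heavy atoms by environment: 5× C (X4) → no; 1× S (X2) → no; 1× C (X3) → match; 1× O (X1) → no; 1× Cl (X1) → no.
That gives 1 matching atom.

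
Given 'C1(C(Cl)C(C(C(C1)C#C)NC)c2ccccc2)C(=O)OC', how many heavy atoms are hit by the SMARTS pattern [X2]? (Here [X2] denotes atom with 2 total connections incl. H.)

3

The query [X2] means: any atom with exactly two total connections (bonds + H).
Check the 21 heavy atoms by environment: 8× C (X4) → no; 1× Cl (X1) → no; 1× C (X3) → no; 1× O (X1) → no; 1× O (X2) → match; 1× N (X3) → no; 6× c (aromatic, X3) → no; 2× C (X2) → match.
Summing the matching environments: 1 + 2 = 3 matching atoms.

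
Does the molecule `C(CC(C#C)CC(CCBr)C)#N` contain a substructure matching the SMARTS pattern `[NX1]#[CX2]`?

The pattern [NX1]#[CX2] describes a nitrogen triple-bonded to a two-connected carbon — a nitrile.
The molecule carries a nitrile (-C#N), whose atoms satisfy every constraint of the query, so the pattern matches.

Yes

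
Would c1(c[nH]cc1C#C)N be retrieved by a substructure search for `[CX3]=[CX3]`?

The pattern [CX3]=[CX3] describes a non-aromatic C=C double bond between two sp2 carbons — an alkene.
The closest candidate here is an ethynyl group (-C#CH), but the C-C bond is a triple bond, not a double bond. No other fragment satisfies the full query, so there is no match.

No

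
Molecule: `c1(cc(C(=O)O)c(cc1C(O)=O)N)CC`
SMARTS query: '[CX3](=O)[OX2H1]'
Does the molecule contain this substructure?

Yes

The pattern [CX3](=O)[OX2H1] describes an sp2 carbon double-bonded to O and single-bonded to an -OH oxygen — a carboxylic acid.
The molecule carries a carboxylic acid group (-C(=O)OH), whose atoms satisfy every constraint of the query, so the pattern matches.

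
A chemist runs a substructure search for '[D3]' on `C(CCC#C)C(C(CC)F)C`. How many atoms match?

2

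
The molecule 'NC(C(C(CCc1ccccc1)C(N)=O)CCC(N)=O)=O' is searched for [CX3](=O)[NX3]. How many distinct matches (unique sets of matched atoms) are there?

3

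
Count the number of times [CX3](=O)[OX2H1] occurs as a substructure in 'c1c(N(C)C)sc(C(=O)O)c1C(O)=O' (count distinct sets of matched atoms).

2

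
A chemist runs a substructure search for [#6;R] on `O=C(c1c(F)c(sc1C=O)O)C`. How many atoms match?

4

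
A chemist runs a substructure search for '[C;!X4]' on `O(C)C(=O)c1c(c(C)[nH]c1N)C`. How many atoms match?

1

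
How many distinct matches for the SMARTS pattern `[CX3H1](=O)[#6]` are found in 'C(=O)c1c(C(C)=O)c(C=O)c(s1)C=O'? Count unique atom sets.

[CX3H1](=O)[#6] is the SMARTS for an aldehyde: an sp2 carbon with one H, double-bonded to O and single-bonded to carbon.
The molecule carries 3 separate instances of an aldehyde (-CHO) meeting every constraint; each maps to a distinct set of atoms, giving 3 matches.

3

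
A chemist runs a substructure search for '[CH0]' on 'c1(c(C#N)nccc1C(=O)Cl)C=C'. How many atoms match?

2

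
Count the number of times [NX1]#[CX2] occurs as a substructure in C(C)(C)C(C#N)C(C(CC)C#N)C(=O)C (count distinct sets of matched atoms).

2

[NX1]#[CX2] is the SMARTS for a nitrile: a nitrogen triple-bonded to a two-connected carbon.
The molecule carries 2 separate instances of a nitrile (-C#N) meeting every constraint; each maps to a distinct set of atoms, giving 2 matches.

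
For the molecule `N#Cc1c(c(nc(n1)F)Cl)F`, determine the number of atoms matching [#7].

Check the 11 heavy atoms by environment: 2× n (aromatic) → match; 4× c (aromatic) → no; 1× C → no; 1× N → match; 2× F → no; 1× Cl → no.
Summing the matching environments: 2 + 1 = 3 matching atoms.

3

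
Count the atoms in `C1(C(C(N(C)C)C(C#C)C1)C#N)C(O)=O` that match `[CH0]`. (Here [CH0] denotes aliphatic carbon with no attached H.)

3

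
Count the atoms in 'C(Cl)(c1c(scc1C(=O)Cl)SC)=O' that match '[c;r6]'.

The query [c;r6] means: aromatic carbon that belongs to a six-membered ring.
Check the 13 heavy atoms by environment: 1× s (aromatic, in 5-ring) → no; 4× c (aromatic, in 5-ring) → no; 3× C (acyclic) → no; 2× O (acyclic) → no; 2× Cl (acyclic) → no; 1× S (acyclic) → no.
No environment satisfies the query, so 0 matching atoms.

0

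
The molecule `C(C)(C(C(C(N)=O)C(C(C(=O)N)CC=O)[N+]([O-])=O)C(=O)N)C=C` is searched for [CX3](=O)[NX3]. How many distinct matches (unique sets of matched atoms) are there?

3

[CX3](=O)[NX3] is the SMARTS for an amide: a carbonyl carbon bonded to a trivalent nitrogen.
The molecule carries 3 separate instances of a primary amide (-C(=O)NH2) meeting every constraint; each maps to a distinct set of atoms, giving 3 matches.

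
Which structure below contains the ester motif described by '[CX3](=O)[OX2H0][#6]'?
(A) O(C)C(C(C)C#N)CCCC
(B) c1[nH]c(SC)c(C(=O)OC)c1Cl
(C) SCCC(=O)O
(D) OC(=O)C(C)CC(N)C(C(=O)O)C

B

[CX3](=O)[OX2H0][#6] describes a carbonyl carbon bonded to an oxygen that is itself bonded to carbon (no H on that O) (an ester).
(A) has a methoxy ether (-OCH3) but the ether oxygen is not adjacent to a C=O carbon.
(B) contains a methyl-ester group (-C(=O)OCH3), which satisfies every atom and bond constraint.
(C) has a carboxylic acid group (-C(=O)OH) but the singly-bonded O carries H (OX2H1, not H0).
(D) has a carboxylic acid group (-C(=O)OH) but the singly-bonded O carries H (OX2H1, not H0).
So the answer is (B).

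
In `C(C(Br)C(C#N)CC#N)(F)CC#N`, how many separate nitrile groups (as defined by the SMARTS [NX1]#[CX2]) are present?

3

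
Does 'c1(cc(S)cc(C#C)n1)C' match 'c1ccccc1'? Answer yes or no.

No

The pattern c1ccccc1 describes six aromatic carbons in a ring — a benzene ring.
The closest candidate here is a methyl group (-CH3), but no six-membered all-carbon aromatic ring is present. No other fragment satisfies the full query, so there is no match.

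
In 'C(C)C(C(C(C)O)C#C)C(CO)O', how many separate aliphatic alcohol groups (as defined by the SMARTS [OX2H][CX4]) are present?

3

[OX2H][CX4] is the SMARTS for an aliphatic alcohol: a hydroxyl oxygen bound to an sp3 (X4) carbon.
The molecule carries 3 separate instances of a hydroxyl group (-OH) meeting every constraint; each maps to a distinct set of atoms, giving 3 matches.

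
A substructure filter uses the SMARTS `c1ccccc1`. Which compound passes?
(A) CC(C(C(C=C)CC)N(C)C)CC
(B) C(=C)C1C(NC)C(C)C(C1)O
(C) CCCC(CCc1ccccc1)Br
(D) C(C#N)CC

C

c1ccccc1 describes six aromatic carbons in a ring (a benzene ring).
(A) has a methyl group (-CH3) but no six-membered all-carbon aromatic ring is present.
(B) has a methyl group (-CH3) but no six-membered all-carbon aromatic ring is present.
(C) contains a phenyl ring, which satisfies every atom and bond constraint.
(D) has a methyl group (-CH3) but no six-membered all-carbon aromatic ring is present.
So the answer is (C).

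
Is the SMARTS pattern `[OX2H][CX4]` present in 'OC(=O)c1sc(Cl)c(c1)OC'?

The pattern [OX2H][CX4] describes a hydroxyl oxygen bound to an sp3 (X4) carbon — an aliphatic alcohol.
The closest candidate here is a carboxylic acid group (-C(=O)OH), but the -OH is on a CX3 carbonyl carbon, not a CX4 carbon. No other fragment satisfies the full query, so there is no match.

No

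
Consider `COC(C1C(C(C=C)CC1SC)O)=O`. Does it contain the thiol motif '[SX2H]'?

No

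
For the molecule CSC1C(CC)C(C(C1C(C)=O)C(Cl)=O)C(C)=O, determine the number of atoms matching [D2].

2

The query [D2] means: atom with exactly two heavy-atom neighbours.
Check the 18 heavy atoms by environment: 8× C (D3) → no; 1× C (D2) → match; 4× C (D1) → no; 3× O (D1) → no; 1× Cl (D1) → no; 1× S (D2) → match.
Summing the matching environments: 1 + 1 = 2 matching atoms.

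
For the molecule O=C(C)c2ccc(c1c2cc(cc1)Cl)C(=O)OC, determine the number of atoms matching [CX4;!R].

The query [CX4;!R] means: aliphatic carbon with four total connections, not in a ring.
Check the 18 heavy atoms by environment: 10× c (aromatic, X3, in 6-ring) → no; 2× C (X3, acyclic) → no; 2× O (X1, acyclic) → no; 1× O (X2, acyclic) → no; 2× C (X4, acyclic) → match; 1× Cl (X1, acyclic) → no.
That gives 2 matching atoms.

2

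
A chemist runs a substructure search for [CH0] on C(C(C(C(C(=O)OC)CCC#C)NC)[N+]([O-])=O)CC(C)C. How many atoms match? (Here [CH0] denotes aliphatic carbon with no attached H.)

2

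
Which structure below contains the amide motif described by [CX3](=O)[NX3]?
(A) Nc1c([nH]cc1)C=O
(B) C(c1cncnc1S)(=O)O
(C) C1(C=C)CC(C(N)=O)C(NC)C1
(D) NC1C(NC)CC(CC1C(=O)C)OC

[CX3](=O)[NX3] describes a carbonyl carbon bonded to a trivalent nitrogen (an amide).
(A) has a primary amino group (-NH2) but the -NH2 is not attached to a carbonyl carbon.
(B) has a carboxylic acid group (-C(=O)OH) but the carbonyl is bonded to O, not to an NX3 nitrogen.
(C) contains a primary amide (-C(=O)NH2), which satisfies every atom and bond constraint.
(D) has a primary amino group (-NH2) but the -NH2 is not attached to a carbonyl carbon.
So the answer is (C).

C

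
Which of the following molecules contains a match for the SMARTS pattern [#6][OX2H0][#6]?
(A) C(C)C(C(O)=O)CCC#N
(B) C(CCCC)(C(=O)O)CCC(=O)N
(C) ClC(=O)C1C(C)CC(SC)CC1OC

[#6][OX2H0][#6] describes an aliphatic oxygen bridging two carbons with no H on the oxygen (an ether).
(A) has a carboxylic acid group (-C(=O)OH) but the -OH oxygen has H1; the =O is OX1, not OX2.
(B) has a carboxylic acid group (-C(=O)OH) but the -OH oxygen has H1; the =O is OX1, not OX2.
(C) contains a methoxy ether (-OCH3), which satisfies every atom and bond constraint.
So the answer is (C).

C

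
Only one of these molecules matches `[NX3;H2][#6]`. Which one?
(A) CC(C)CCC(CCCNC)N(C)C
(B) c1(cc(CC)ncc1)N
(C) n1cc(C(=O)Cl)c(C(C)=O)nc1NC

B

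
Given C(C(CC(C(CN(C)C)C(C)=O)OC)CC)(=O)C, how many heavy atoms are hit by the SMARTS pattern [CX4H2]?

The query [CX4H2] means: sp3 carbon (X4) with exactly two hydrogens.
Check the 18 heavy atoms by environment: 6× C (H3, X4) → no; 3× C (H2, X4) → match; 3× C (H1, X4) → no; 2× C (H0, X3) → no; 2× O (H0, X1) → no; 1× N (H0, X3) → no; 1× O (H0, X2) → no.
That gives 3 matching atoms.

3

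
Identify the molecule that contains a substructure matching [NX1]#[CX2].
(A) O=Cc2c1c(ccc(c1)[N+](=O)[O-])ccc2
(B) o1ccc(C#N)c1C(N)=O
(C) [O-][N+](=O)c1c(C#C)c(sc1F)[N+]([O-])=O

[NX1]#[CX2] describes a nitrogen triple-bonded to a two-connected carbon (a nitrile).
(A) has a nitro group (-[N+](=O)[O-]) but there is no C#N triple bond.
(B) contains a nitrile (-C#N), which satisfies every atom and bond constraint.
(C) has a nitro group (-[N+](=O)[O-]) but there is no C#N triple bond.
So the answer is (B).

B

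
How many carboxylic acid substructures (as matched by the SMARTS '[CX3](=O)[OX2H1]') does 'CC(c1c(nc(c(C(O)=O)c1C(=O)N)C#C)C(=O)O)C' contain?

[CX3](=O)[OX2H1] is the SMARTS for a carboxylic acid: an sp2 carbon double-bonded to O and single-bonded to an -OH oxygen.
The molecule carries 2 separate instances of a carboxylic acid group (-C(=O)OH) meeting every constraint; each maps to a distinct set of atoms, giving 2 matches.

2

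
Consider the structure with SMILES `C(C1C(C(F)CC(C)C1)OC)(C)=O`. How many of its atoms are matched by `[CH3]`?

The query [CH3] means: aliphatic carbon with exactly three hydrogens.
Check the 13 heavy atoms by environment: 4× C (H1) → no; 2× C (H2) → no; 2× O (H0) → no; 3× C (H3) → match; 1× F (H0) → no; 1× C (H0) → no.
That gives 3 matching atoms.

3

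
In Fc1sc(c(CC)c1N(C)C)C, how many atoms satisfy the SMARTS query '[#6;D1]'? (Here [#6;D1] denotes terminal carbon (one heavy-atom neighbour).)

4

Check the 12 heavy atoms by environment: 1× s (aromatic, D2) → no; 4× c (aromatic, D3) → no; 1× C (D2) → no; 4× C (D1) → match; 1× F (D1) → no; 1× N (D3) → no.
That gives 4 matching atoms.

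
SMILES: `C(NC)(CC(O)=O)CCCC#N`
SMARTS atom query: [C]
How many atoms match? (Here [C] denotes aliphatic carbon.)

8

Check the 12 heavy atoms by environment: 8× C → match; 2× N → no; 2× O → no.
That gives 8 matching atoms.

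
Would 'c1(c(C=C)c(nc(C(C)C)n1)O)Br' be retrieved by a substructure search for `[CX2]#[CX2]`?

No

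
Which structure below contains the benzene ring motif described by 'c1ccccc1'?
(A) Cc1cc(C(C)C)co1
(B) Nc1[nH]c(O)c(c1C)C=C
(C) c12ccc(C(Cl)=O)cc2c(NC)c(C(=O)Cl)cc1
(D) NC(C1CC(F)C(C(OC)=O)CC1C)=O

c1ccccc1 describes six aromatic carbons in a ring (a benzene ring).
(A) has a methyl group (-CH3) but no six-membered all-carbon aromatic ring is present.
(B) has a methyl group (-CH3) but no six-membered all-carbon aromatic ring is present.
(C) contains the required atom environment, so the pattern matches.
(D) has a methyl group (-CH3) but no six-membered all-carbon aromatic ring is present.
So the answer is (C).

C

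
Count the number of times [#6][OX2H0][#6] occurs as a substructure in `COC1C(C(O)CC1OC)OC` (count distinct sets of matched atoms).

[#6][OX2H0][#6] is the SMARTS for an ether: an aliphatic oxygen bridging two carbons with no H on the oxygen.
The molecule carries 3 separate instances of a methoxy ether (-OCH3) meeting every constraint; each maps to a distinct set of atoms, giving 3 matches.

3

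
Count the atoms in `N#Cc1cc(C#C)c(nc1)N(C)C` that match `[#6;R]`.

5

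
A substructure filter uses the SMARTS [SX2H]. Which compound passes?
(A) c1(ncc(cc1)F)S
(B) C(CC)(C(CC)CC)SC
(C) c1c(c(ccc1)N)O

A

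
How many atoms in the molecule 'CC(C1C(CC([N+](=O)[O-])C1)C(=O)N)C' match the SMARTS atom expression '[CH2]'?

2

Check the 14 heavy atoms by environment: 4× C (H1) → no; 2× C (H2) → match; 1× N (charge +1, H0) → no; 1× O (charge -1, H0) → no; 2× O (H0) → no; 2× C (H3) → no; 1× C (H0) → no; 1× N (H2) → no.
That gives 2 matching atoms.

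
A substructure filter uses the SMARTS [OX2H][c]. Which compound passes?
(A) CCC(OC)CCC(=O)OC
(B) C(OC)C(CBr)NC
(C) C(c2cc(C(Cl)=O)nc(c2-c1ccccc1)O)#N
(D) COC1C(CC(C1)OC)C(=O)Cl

[OX2H][c] describes a hydroxyl oxygen attached to an aromatic carbon (a phenol).
(A) has a methoxy ether (-OCH3) but the oxygen has H0, not H1.
(B) has a methoxy ether (-OCH3) but the oxygen has H0, not H1.
(C) contains a hydroxyl group (-OH), which satisfies every atom and bond constraint.
(D) has a methoxy ether (-OCH3) but the oxygen has H0, not H1.
So the answer is (C).

C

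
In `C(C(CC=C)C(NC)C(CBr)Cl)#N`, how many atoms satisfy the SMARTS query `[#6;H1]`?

The query [#6;H1] means: any carbon bearing exactly one hydrogen.
Check the 13 heavy atoms by environment: 3× C (H2) → no; 4× C (H1) → match; 1× Br (H0) → no; 1× C (H0) → no; 1× N (H0) → no; 1× Cl (H0) → no; 1× N (H1) → no; 1× C (H3) → no.
That gives 4 matching atoms.

4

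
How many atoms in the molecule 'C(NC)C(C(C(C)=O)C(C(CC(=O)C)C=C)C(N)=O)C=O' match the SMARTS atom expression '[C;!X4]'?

6

The query [C;!X4] means: aliphatic carbon that does not have four total connections.
Check the 21 heavy atoms by environment: 9× C (X4) → no; 2× N (X3) → no; 6× C (X3) → match; 4× O (X1) → no.
That gives 6 matching atoms.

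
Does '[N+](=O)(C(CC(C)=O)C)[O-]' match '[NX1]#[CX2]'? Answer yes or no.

No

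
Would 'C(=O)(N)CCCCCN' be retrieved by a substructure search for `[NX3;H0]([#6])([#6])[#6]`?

No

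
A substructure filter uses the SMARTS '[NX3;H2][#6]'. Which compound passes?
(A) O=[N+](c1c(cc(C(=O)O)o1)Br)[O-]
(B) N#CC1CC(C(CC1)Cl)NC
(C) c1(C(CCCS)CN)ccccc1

C

[NX3;H2][#6] describes a trivalent nitrogen with two H attached to carbon (a primary amine).
(A) has a nitro group (-[N+](=O)[O-]) but the nitrogen is [N+] with no H, not NX3H2.
(B) has an N-methylamino group (-NHCH3) but the nitrogen bears two carbons and only one H (H1), not H2.
(C) contains a primary amino group (-NH2), which satisfies every atom and bond constraint.
So the answer is (C).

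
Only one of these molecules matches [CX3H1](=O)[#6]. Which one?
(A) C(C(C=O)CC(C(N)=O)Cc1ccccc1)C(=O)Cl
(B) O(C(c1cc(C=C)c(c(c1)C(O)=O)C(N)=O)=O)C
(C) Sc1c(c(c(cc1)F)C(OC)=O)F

[CX3H1](=O)[#6] describes an sp2 carbon with one H, double-bonded to O and single-bonded to carbon (an aldehyde).
(A) contains an aldehyde (-CHO), which satisfies every atom and bond constraint.
(B) has a carboxylic acid group (-C(=O)OH) but the carbonyl carbon has H0 and is bonded to O, not H1.
(C) has a methyl-ester group (-C(=O)OCH3) but the carbonyl carbon has H0, not H1.
So the answer is (A).

A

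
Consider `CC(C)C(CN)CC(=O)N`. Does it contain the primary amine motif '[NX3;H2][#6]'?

Yes

The pattern [NX3;H2][#6] describes a trivalent nitrogen with two H attached to carbon — a primary amine.
The molecule carries a primary amino group (-NH2), whose atoms satisfy every constraint of the query, so the pattern matches.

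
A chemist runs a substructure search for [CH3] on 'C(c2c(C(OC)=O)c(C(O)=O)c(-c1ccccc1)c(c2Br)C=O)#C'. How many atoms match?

1

The query [CH3] means: aliphatic carbon with exactly three hydrogens.
Check the 24 heavy atoms by environment: 7× c (aromatic, H0) → no; 3× C (H0) → no; 4× O (H0) → no; 1× C (H3) → match; 2× C (H1) → no; 1× O (H1) → no; 1× Br (H0) → no; 5× c (aromatic, H1) → no.
That gives 1 matching atom.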